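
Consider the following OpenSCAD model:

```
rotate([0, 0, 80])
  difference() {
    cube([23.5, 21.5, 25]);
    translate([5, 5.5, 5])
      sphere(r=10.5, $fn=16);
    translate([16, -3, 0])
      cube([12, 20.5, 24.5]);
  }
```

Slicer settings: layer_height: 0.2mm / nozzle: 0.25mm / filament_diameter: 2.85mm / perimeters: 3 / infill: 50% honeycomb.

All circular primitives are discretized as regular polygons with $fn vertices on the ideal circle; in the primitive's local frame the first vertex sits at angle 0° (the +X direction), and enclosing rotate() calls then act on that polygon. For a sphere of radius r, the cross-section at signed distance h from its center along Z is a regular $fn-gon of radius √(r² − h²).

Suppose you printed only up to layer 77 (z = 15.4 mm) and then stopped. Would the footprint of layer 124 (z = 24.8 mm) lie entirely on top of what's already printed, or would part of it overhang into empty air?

part overhangs

Compare the two slices. At z = 15.4: the cube is present — its section is the full 23.5×21.5 rectangle (area 505.25 mm²); the r=10.5 sphere at (5, 5.5) slices to a regular 16-gon of circumradius 1.446 (√(r²−h²) with h=10.4 from center) (area = (16/2)·1.446²·sin(360°/16) = 6.40 mm²); the 12×20.5 cube at (16, -3) contributes its full rectangle (area 246.00 mm²); After the difference (first − rest): starting from the 23.5×21.5 cube (505.25 mm²), the r=10.5 sphere at (5, 5.5) lies wholly inside it (removes its full 6.40 mm² and its 9.03 mm outline becomes a hole wall); the 12×20.5 cube at (16, -3) partially overlaps it — only the 131.25 mm² overlap (of its 246.00 mm²) is removed, clipping the outline — area = 367.60 mm²; (whole slice rotated 80° about Z — lengths, areas and connectivity unchanged). At z = 24.8: the cube (footprint 23.5×21.5) is included at this height (area 505.25 mm²); the sphere at (5, 5.5) does not reach this height (|z−center|=19.800 > r=10.5); the cube at (16, -3) is not intersected at this z (z outside [0, 24.5]); Subtracting the remaining from the first: none of the subtracted shapes is present at this height, so the 23.5×21.5 cube is unchanged — area = 505.25 mm²; (rotated 80° about Z; rotation is an isometry so areas/perimeters/island counts are preserved). Checking containment: at z = 24.8 the cross-section extends beyond the z = 15.4 cross-section by about 137.65 mm².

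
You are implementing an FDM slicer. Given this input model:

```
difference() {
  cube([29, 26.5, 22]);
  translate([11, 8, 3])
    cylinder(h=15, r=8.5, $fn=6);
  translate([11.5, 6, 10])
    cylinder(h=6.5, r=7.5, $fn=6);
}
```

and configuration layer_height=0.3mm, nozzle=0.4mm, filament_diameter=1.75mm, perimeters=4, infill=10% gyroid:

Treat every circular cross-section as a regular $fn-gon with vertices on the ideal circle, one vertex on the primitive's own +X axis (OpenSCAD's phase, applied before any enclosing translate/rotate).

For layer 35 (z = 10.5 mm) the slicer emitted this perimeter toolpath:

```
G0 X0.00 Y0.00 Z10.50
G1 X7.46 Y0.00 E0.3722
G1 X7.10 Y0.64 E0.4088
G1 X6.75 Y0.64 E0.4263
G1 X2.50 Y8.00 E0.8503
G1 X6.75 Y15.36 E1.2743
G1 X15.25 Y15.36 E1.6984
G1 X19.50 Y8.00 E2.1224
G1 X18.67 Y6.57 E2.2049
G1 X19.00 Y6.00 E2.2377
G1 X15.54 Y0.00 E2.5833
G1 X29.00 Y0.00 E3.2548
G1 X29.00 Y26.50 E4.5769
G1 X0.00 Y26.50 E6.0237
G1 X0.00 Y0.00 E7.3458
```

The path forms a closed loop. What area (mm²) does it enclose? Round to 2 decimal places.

Apply the shoelace formula to the sequence of (X, Y) vertices; enclosed area = 571.71 mm².

571.71 mm²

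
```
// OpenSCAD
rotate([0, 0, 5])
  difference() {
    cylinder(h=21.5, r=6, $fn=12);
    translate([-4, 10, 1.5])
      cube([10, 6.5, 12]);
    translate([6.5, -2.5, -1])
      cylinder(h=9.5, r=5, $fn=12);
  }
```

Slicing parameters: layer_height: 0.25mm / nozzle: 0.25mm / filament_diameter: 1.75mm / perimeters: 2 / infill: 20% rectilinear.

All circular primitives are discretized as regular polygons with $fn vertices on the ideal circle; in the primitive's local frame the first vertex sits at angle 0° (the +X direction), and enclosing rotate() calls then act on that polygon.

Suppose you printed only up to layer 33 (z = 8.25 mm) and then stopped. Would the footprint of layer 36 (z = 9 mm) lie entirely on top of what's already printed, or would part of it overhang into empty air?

Compare the two slices. At z = 8.25: the r=6 cylinder contributes a regular 12-gon of circumradius 6 (area = (12/2)·6.000²·sin(360°/12) = 108.00 mm²); the cube at (-4, 10) (footprint 10×6.5) is included at this height (area 65.00 mm²); the r=5 cylinder at (6.5, -2.5) gives a regular 12-gon of circumradius 5 (constant along its height) (area = (12/2)·5.000²·sin(360°/12) = 75.00 mm²); Taking the first minus the rest: starting from the r=6 cylinder (108.00 mm²), the 10×6.5 cube at (-4, 10) misses the remaining region (no effect); the r=5 cylinder at (6.5, -2.5) partially overlaps it — only the 21.39 mm² overlap (of its 75.00 mm²) is removed, clipping the outline — area = 86.61 mm²; (rotated 5° about Z; rotation is an isometry so areas/perimeters/island counts are preserved). At z = 9: the r=6 cylinder gives a regular 12-gon of circumradius 6 (constant along its height) (area = (12/2)·6.000²·sin(360°/12) = 108.00 mm²); the cube at (-4, 10) (footprint 10×6.5) is included at this height (area 65.00 mm²); the cylinder at (6.5, -2.5) is not intersected at this z (z outside [-1, 8.5]); Subtracting the remaining from the first: starting from the r=6 cylinder (108.00 mm²), the 10×6.5 cube at (-4, 10) misses the remaining region (no effect) — area = 108.00 mm²; (rotated 5° about Z; rotation is an isometry so areas/perimeters/island counts are preserved). Checking containment: at z = 9 the cross-section extends beyond the z = 8.25 cross-section by about 21.39 mm².

part overhangs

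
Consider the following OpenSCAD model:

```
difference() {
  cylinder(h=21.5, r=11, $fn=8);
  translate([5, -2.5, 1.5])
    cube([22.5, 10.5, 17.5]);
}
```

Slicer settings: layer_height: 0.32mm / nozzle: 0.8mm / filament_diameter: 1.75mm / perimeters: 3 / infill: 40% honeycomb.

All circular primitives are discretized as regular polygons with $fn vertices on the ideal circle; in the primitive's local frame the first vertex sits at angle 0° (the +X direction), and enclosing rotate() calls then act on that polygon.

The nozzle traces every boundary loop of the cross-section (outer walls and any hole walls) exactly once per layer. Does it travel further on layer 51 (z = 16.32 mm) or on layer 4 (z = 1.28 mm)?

Layer 51 (z = 16.32): the cylinder: section is a regular 8-gon, circumradius r=11 (perimeter = 2·8·11.000·sin(180°/8) = 67.35 mm); the cube at (5, -2.5) is present — its section is the full 22.5×10.5 rectangle (perimeter 66.00 mm); Subtracting the remaining from the first: starting from the r=11 cylinder, the 22.5×10.5 cube at (5, -2.5) partially overlaps it — only the 48.40 mm² overlap (of its 236.25 mm²) is removed, clipping the outline — boundary = 73.35 mm. So its perimeter = 73.35 mm. Layer 4 (z = 1.28): the cylinder: section is a regular 8-gon, circumradius r=11 (perimeter = 2·8·11.000·sin(180°/8) = 67.35 mm); the cube at (5, -2.5) does not reach this height (z outside [1.5, 19]); Subtracting the remaining from the first: none of the subtracted shapes is present at this height, so the r=11 cylinder is unchanged — boundary = 67.35 mm. So its perimeter = 67.35 mm. Layer 51 is larger (73.35 vs 67.35 mm).

layer 51 (z = 16.32 mm)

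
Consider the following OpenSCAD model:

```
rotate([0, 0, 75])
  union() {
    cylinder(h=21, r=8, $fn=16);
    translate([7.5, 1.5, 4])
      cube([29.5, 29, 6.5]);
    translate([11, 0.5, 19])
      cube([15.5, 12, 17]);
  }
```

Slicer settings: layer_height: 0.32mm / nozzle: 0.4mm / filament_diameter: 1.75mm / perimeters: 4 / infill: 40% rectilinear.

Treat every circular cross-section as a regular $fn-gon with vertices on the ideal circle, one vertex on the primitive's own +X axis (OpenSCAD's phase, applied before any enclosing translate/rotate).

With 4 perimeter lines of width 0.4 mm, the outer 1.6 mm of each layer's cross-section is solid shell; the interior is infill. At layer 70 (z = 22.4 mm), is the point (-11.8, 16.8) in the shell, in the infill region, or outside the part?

At z = 22.4 mm: the cylinder does not reach this height (z outside [0, 21]); the cube at (7.5, 1.5) is not intersected at this z (z outside [4, 10.5]); the cube at (11, 0.5) (footprint 15.5×12) is included at this height; Merging all regions: only the 15.5×12 cube at (11, 0.5) is present, so the union is just that shape — 1 connected region; (whole slice rotated 75° about Z — lengths, areas and connectivity unchanged). Overall, the cross-section is a single solid region. Undo the 75° rotation: the query point maps to (13.173, 15.746) in the un-rotated model frame. The nearest boundary edge runs (26.50, 12.50)→(11.00, 12.50); distance from the point to it = 3.25 mm. The point is not inside any of the regions above, so it lies outside the cross-section (3.25 mm from the nearest boundary).

outside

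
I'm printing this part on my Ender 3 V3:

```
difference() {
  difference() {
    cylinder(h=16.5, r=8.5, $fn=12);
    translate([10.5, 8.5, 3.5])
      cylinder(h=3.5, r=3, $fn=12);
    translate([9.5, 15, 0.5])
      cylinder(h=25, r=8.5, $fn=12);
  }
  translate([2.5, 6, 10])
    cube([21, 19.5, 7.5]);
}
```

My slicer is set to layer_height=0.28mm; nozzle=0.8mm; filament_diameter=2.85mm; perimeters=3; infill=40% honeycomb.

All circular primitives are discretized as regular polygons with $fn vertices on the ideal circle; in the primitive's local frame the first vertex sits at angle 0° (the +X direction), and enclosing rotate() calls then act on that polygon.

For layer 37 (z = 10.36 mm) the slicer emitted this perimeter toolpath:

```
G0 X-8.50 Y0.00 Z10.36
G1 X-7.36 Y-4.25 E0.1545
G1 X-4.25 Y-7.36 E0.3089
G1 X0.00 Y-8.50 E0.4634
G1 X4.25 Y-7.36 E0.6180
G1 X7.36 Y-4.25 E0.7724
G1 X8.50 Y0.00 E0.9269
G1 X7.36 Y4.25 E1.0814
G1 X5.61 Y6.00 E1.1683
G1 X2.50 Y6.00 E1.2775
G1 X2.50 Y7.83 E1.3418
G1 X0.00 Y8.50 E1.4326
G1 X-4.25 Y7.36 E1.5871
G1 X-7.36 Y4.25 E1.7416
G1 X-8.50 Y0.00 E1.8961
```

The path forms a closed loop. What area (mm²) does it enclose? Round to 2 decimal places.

Apply the shoelace formula to the sequence of (X, Y) vertices; enclosed area = 213.00 mm².

213.00 mm²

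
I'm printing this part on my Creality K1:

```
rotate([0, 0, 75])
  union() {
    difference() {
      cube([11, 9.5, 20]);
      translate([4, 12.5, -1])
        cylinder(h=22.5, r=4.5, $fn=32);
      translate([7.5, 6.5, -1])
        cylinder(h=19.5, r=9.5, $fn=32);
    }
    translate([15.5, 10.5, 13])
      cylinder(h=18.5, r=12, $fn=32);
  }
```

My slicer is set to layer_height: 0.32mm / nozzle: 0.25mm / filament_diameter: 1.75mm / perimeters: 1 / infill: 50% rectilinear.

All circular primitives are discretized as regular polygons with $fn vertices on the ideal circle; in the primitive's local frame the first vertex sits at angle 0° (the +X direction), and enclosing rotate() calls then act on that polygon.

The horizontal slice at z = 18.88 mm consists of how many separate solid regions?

1

At z = 18.88 mm: the 11×9.5 cube contributes its full rectangle; the r=4.5 cylinder at (4, 12.5) gives a regular 32-gon of circumradius 4.5 (constant along its height); the cylinder at (7.5, 6.5) is absent (z outside [-1, 18.5]); After the difference (first − rest): starting from the 11×9.5 cube, the r=4.5 cylinder at (4, 12.5) partially overlaps it — only the 6.86 mm² overlap (of its 63.21 mm²) is removed, clipping the outline — 1 connected region; the r=12 cylinder at (15.5, 10.5) gives a regular 32-gon of circumradius 12 (constant along its height); Merging all regions: the regions partially overlap (shared area 48.10 mm²), so overlapping operands fuse into one piece — 1 connected region; (whole slice rotated 75° about Z — lengths, areas and connectivity unchanged). The result has 1 disconnected region.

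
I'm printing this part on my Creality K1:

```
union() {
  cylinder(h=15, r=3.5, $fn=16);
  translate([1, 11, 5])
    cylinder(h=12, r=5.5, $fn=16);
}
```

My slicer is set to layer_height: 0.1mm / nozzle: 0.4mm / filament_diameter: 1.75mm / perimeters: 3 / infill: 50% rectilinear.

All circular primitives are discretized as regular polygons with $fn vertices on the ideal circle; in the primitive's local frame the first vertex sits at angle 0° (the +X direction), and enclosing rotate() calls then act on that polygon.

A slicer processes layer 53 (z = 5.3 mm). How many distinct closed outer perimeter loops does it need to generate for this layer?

2

At z = 5.3 mm: the cylinder: section is a regular 16-gon, circumradius r=3.5; the cylinder at (1, 11): section is a regular 16-gon, circumradius r=5.5; Combining (union): the 2 present regions are separate (no shared area or edge), so areas and boundary lengths simply add and each stays a separate island — 2 connected regions. The result has 2 disconnected regions.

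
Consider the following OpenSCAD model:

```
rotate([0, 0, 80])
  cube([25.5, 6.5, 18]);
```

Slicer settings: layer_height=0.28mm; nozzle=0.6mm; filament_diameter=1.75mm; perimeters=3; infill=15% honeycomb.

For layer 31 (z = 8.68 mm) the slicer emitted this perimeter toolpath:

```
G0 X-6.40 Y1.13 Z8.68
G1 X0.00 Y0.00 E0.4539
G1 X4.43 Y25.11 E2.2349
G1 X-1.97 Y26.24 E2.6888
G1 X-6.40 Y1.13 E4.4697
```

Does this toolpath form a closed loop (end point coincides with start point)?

Start point (G0): (-6.40, 1.13). End point (last G1): the path returns to the start — closed.

yes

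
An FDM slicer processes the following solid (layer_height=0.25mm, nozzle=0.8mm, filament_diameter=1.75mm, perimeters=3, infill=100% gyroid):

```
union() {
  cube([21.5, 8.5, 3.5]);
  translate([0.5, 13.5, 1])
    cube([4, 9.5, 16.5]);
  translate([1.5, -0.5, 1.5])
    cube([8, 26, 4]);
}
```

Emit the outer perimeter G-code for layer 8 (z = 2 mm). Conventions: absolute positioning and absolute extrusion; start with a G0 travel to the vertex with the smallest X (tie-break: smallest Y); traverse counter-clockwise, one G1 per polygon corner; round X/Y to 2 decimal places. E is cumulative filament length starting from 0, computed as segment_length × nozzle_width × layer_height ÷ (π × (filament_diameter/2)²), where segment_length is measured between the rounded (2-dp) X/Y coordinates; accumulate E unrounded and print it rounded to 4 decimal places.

At z = 2 mm: the 21.5×8.5 cube contributes its full rectangle; the cube at (0.5, 13.5) (footprint 4×9.5) is included at this height; the cube at (1.5, -0.5) (footprint 8×26) is included at this height; Merging all regions: the regions partially overlap (shared area 96.50 mm²), so overlapping operands fuse into one piece — 1 connected region. The outline is a single polygon with 16 vertices. Extrusion per mm of travel: 0.8 × 0.25 / (π × 0.875²) = 0.083150. Accumulating E over each segment gives final E = 8.0656.

G0 X0.00 Y0.00 Z2.00
G1 X1.50 Y0.00 E0.1247
G1 X1.50 Y-0.50 E0.1663
G1 X9.50 Y-0.50 E0.8315
G1 X9.50 Y0.00 E0.8731
G1 X21.50 Y0.00 E1.8709
G1 X21.50 Y8.50 E2.5777
G1 X9.50 Y8.50 E3.5755
G1 X9.50 Y25.50 E4.9890
G1 X1.50 Y25.50 E5.6542
G1 X1.50 Y23.00 E5.8621
G1 X0.50 Y23.00 E5.9452
G1 X0.50 Y13.50 E6.7352
G1 X1.50 Y13.50 E6.8183
G1 X1.50 Y8.50 E7.2341
G1 X0.00 Y8.50 E7.3588
G1 X0.00 Y0.00 E8.0656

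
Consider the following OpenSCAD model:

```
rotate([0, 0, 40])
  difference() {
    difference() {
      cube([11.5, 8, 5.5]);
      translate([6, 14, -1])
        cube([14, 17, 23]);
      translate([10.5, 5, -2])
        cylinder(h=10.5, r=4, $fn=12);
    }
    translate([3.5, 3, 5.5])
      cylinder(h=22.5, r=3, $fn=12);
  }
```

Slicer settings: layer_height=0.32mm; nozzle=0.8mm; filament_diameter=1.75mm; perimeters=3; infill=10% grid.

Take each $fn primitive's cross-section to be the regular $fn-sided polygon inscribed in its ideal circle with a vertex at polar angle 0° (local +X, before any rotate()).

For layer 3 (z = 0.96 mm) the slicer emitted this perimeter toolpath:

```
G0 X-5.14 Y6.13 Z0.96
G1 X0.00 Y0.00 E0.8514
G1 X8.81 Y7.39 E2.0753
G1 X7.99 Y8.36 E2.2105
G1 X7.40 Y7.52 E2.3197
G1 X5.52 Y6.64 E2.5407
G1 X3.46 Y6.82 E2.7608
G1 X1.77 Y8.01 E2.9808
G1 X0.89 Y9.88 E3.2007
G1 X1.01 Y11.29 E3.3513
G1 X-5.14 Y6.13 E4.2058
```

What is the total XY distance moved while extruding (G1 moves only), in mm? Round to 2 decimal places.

39.52 mm

Sum the Euclidean lengths of each G1 segment: total = 39.52 mm.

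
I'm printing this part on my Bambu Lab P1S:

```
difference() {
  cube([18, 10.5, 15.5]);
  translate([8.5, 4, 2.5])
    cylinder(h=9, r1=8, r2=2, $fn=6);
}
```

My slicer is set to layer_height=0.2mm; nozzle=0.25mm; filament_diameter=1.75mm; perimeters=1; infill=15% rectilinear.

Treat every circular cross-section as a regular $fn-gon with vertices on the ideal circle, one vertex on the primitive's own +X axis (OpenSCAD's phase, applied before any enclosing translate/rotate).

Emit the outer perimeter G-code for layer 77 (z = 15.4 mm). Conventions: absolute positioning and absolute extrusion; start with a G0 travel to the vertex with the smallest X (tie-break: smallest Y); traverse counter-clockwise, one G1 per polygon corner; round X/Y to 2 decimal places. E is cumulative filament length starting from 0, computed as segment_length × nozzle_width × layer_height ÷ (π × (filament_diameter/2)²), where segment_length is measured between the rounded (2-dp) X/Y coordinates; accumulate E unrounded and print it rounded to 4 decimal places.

G0 X0.00 Y0.00 Z15.40
G1 X18.00 Y0.00 E0.3742
G1 X18.00 Y10.50 E0.5924
G1 X0.00 Y10.50 E0.9666
G1 X0.00 Y0.00 E1.1849

At z = 15.4 mm: the cube is present — its section is the full 18×10.5 rectangle; the cone at (8.5, 4) does not reach this height (z outside [2.5, 11.5]); After the difference (first − rest): none of the subtracted shapes is present at this height, so the 18×10.5 cube is unchanged — 1 connected region. The outline is a single polygon with 4 vertices. Extrusion per mm of travel: 0.25 × 0.2 / (π × 0.875²) = 0.020788. Accumulating E over each segment gives final E = 1.1849.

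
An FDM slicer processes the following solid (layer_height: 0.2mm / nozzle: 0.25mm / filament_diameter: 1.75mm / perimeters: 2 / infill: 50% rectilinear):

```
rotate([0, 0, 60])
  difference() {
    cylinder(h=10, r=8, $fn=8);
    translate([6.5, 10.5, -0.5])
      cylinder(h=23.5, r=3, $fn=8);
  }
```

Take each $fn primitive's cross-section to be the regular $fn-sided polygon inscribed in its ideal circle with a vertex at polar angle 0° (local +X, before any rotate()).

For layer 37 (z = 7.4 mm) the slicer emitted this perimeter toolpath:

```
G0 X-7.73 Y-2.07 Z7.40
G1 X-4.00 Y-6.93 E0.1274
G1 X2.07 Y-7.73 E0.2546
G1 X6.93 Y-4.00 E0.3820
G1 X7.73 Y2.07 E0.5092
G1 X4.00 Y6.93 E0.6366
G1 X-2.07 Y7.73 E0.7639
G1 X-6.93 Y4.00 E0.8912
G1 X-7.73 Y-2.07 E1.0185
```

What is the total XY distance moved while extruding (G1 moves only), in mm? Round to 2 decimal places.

Sum the Euclidean lengths of each G1 segment: total = 49.00 mm.

49.00 mm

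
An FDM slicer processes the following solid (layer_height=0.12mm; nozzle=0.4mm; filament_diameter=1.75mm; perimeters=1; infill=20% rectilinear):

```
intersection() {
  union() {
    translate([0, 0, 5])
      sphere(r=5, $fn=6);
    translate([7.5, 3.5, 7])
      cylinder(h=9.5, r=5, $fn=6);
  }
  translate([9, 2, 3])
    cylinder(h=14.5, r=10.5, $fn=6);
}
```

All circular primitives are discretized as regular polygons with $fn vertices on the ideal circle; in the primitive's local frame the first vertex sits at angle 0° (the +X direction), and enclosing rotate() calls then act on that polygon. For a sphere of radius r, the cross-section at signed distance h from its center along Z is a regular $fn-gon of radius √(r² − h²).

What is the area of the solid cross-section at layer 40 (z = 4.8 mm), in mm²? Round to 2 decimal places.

32.29 mm²

At z = 4.8 mm: the r=5 sphere slices to a regular 6-gon of circumradius 4.996 (√(r²−h²) with h=0.2 from center) (area = (6/2)·4.996²·sin(360°/6) = 64.85 mm²); the cylinder at (7.5, 3.5) is not intersected at this z (z outside [7, 16.5]); Taking the union: only the r=5 sphere is present, so the union is just that shape — area = 64.85 mm²; the r=10.5 cylinder at (9, 2) contributes a regular 6-gon of circumradius 10.5 (area = (6/2)·10.500²·sin(360°/6) = 286.44 mm²); After intersecting: the r=10.5 cylinder at (9, 2) partially overlaps the result so far; clipping to the common part keeps 32.29 mm² — area = 32.29 mm². Overall, the cross-section is a single solid region. Net area = 32.29 mm².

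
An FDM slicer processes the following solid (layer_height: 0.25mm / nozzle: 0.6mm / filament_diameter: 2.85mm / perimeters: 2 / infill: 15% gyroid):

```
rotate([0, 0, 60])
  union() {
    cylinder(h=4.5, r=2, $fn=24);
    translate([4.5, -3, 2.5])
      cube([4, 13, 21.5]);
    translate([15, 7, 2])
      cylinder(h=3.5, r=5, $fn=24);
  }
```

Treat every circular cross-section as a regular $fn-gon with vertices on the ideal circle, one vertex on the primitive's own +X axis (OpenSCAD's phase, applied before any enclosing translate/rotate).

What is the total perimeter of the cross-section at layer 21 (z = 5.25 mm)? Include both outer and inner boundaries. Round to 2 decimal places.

At z = 5.25 mm: the cylinder is not intersected at this z (z outside [0, 4.5]); the cube at (4.5, -3) is present — its section is the full 4×13 rectangle (perimeter 34.00 mm); the cylinder at (15, 7): section is a regular 24-gon, circumradius r=5 (perimeter = 2·24·5.000·sin(180°/24) = 31.33 mm); Taking the union: the 2 present regions are separate (no shared area or edge), so areas and boundary lengths simply add and each stays a separate island — boundary = 65.33 mm; (whole slice rotated 60° about Z — lengths, areas and connectivity unchanged). Overall, the cross-section has 2 separate islands. Total boundary length (outer) = 65.33 mm.

65.33 mm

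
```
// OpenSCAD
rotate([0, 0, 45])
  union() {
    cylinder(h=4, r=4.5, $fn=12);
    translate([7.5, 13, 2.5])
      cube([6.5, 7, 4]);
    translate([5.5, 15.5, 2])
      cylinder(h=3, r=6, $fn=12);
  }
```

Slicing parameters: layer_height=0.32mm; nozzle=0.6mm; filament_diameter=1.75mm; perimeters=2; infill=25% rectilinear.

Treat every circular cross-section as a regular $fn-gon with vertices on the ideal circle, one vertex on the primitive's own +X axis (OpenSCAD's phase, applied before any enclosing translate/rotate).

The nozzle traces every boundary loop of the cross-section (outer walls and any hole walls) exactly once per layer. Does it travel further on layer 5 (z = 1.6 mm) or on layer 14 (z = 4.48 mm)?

Layer 5 (z = 1.6): the r=4.5 cylinder contributes a regular 12-gon of circumradius 4.5 (perimeter = 2·12·4.500·sin(180°/12) = 27.95 mm); the cube at (7.5, 13) is absent (z outside [2.5, 6.5]); the cylinder at (5.5, 15.5) is not intersected at this z (z outside [2, 5]); Taking the union: only the r=4.5 cylinder is present, so the union is just that shape — boundary = 27.95 mm; (rotated 45° about Z; rotation is an isometry so areas/perimeters/island counts are preserved). So its perimeter = 27.95 mm. Layer 14 (z = 4.48): the cylinder is absent (z outside [0, 4]); the cube at (7.5, 13) is present — its section is the full 6.5×7 rectangle (perimeter 27.00 mm); the r=6 cylinder at (5.5, 15.5) gives a regular 12-gon of circumradius 6 (constant along its height) (perimeter = 2·12·6.000·sin(180°/12) = 37.27 mm); Taking the union: the regions partially overlap (shared area 23.63 mm²), so the edge portions inside another operand are dropped and the merged outline is re-measured after clipping — boundary = 44.43 mm; (whole slice rotated 45° about Z — lengths, areas and connectivity unchanged). So its perimeter = 44.43 mm. Layer 14 is larger (44.43 vs 27.95 mm).

layer 14 (z = 4.48 mm)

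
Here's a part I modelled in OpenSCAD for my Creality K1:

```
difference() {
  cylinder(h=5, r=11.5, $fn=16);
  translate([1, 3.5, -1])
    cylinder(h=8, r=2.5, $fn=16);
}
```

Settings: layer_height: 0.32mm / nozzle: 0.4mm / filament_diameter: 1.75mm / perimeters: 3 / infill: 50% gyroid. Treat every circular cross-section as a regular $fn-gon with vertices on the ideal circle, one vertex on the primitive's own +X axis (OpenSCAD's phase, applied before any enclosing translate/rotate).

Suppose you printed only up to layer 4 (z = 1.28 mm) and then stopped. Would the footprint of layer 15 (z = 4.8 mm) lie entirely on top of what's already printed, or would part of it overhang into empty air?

entirely on top

Compare the two slices. At z = 1.28: the r=11.5 cylinder contributes a regular 16-gon of circumradius 11.5 (area = (16/2)·11.500²·sin(360°/16) = 404.88 mm²); the r=2.5 cylinder at (1, 3.5) gives a regular 16-gon of circumradius 2.5 (constant along its height) (area = (16/2)·2.500²·sin(360°/16) = 19.13 mm²); After the difference (first − rest): starting from the r=11.5 cylinder (404.88 mm²), the r=2.5 cylinder at (1, 3.5) lies wholly inside it (removes its full 19.13 mm² and its 15.61 mm outline becomes a hole wall) — area = 385.74 mm². At z = 4.8: the r=11.5 cylinder contributes a regular 16-gon of circumradius 11.5 (area = (16/2)·11.500²·sin(360°/16) = 404.88 mm²); the cylinder at (1, 3.5): section is a regular 16-gon, circumradius r=2.5 (area = (16/2)·2.500²·sin(360°/16) = 19.13 mm²); After the difference (first − rest): starting from the r=11.5 cylinder (404.88 mm²), the r=2.5 cylinder at (1, 3.5) lies wholly inside it (removes its full 19.13 mm² and its 15.61 mm outline becomes a hole wall) — area = 385.74 mm². Checking containment: the cross-section at z = 4.8 is a subset of the cross-section at z = 1.28.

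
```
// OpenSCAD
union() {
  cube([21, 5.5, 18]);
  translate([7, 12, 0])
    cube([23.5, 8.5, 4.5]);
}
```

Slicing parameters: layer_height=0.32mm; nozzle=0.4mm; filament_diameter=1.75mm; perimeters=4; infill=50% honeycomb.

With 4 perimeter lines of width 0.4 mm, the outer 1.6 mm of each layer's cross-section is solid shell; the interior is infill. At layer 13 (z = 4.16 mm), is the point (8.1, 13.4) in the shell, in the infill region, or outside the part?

At z = 4.16 mm: the cube is present — its section is the full 21×5.5 rectangle; the cube at (7, 12) is present — its section is the full 23.5×8.5 rectangle; Merging all regions: the 2 present regions are separate (no shared area or edge), so areas and boundary lengths simply add and each stays a separate island — 2 connected regions. Overall, the cross-section has 2 separate islands. The nearest boundary edge runs (7.00, 12.00)→(7.00, 20.50); distance from the point to it = 1.10 mm. (Shell/infill is judged within the island containing the point — the largest one.) The point is inside the cross-section, 1.10 mm from the nearest boundary — within the 1.6 mm shell band (4 × 0.4).

shell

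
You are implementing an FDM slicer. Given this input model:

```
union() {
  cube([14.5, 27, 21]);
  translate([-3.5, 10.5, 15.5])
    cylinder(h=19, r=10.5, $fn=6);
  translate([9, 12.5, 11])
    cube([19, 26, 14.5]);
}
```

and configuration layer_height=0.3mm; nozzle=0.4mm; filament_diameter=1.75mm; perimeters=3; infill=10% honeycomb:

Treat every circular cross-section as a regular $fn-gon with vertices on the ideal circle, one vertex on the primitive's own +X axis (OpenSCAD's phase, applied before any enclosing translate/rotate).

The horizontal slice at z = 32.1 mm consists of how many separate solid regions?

At z = 32.1 mm: the cube does not reach this height (z outside [0, 21]); the r=10.5 cylinder at (-3.5, 10.5) gives a regular 6-gon of circumradius 10.5 (constant along its height); the cube at (9, 12.5) is not intersected at this z (z outside [11, 25.5]); Taking the union: only the r=10.5 cylinder at (-3.5, 10.5) is present, so the union is just that shape — 1 connected region. The result has 1 disconnected region.

1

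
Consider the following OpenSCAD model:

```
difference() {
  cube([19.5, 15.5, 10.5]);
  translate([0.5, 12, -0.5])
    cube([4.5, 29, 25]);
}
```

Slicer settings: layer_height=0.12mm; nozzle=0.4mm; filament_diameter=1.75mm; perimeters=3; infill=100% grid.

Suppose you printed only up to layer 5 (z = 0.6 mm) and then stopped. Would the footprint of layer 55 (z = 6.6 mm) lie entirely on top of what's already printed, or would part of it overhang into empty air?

entirely on top

Compare the two slices. At z = 0.6: the cube (footprint 19.5×15.5) is included at this height (area 302.25 mm²); the cube at (0.5, 12) (footprint 4.5×29) is included at this height (area 130.50 mm²); Taking the first minus the rest: starting from the 19.5×15.5 cube (302.25 mm²), the 4.5×29 cube at (0.5, 12) partially overlaps it — only the 15.75 mm² overlap (of its 130.50 mm²) is removed, clipping the outline — area = 286.50 mm². At z = 6.6: the cube (footprint 19.5×15.5) is included at this height (area 302.25 mm²); the 4.5×29 cube at (0.5, 12) contributes its full rectangle (area 130.50 mm²); After the difference (first − rest): starting from the 19.5×15.5 cube (302.25 mm²), the 4.5×29 cube at (0.5, 12) partially overlaps it — only the 15.75 mm² overlap (of its 130.50 mm²) is removed, clipping the outline — area = 286.50 mm². Checking containment: the cross-section at z = 6.6 is a subset of the cross-section at z = 0.6.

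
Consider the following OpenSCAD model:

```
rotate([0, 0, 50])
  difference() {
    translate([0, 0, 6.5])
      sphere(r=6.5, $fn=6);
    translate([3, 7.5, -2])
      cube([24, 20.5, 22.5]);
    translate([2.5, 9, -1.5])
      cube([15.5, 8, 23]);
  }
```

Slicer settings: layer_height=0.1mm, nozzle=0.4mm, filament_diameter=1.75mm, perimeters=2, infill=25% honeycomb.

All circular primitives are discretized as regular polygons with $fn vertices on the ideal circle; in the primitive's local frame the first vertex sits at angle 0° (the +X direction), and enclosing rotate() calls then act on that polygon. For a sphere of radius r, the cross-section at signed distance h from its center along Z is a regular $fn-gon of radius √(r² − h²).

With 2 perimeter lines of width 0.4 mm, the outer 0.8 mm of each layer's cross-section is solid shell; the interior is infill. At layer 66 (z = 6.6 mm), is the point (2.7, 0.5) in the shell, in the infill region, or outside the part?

At z = 6.6 mm: the sphere: section is a regular 6-gon, circumradius = √(r²−h²) = √(6.5²−0.1²) = 6.499; the cube at (3, 7.5) is present — its section is the full 24×20.5 rectangle; the cube at (2.5, 9) is present — its section is the full 15.5×8 rectangle; Taking the first minus the rest: starting from the r=6.5 sphere, the 24×20.5 cube at (3, 7.5) misses the remaining region (no effect); the 15.5×8 cube at (2.5, 9) misses the remaining region (no effect) — 1 connected region; (whole slice rotated 50° about Z — lengths, areas and connectivity unchanged). Overall, the cross-section is a single solid region. Undo the 50° rotation: the query point maps to (2.119, -1.747) in the un-rotated model frame. The nearest boundary edge runs (6.50, 0.00)→(3.25, -5.63); distance from the point to it = 2.92 mm. The point is inside the cross-section and 2.92 mm from the nearest boundary — more than the 0.8 mm shell width (2 × 0.4), so it's in the infill interior.

infill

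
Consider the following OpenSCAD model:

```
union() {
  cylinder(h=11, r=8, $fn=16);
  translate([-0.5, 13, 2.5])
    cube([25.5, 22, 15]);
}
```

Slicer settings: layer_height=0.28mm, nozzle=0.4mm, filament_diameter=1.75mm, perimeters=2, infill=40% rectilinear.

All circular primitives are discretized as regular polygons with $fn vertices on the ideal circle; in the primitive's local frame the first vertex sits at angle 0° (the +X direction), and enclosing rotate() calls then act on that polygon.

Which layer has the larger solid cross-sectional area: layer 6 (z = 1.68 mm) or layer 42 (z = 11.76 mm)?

layer 42 (z = 11.76 mm)

Layer 6 (z = 1.68): the r=8 cylinder gives a regular 16-gon of circumradius 8 (constant along its height) (area = (16/2)·8.000²·sin(360°/16) = 195.93 mm²); the cube at (-0.5, 13) is not intersected at this z (z outside [2.5, 17.5]); Merging all regions: only the r=8 cylinder is present, so the union is just that shape — area = 195.93 mm². So its area = 195.93 mm². Layer 42 (z = 11.76): the cylinder is not intersected at this z (z outside [0, 11]); the 25.5×22 cube at (-0.5, 13) contributes its full rectangle (area 561.00 mm²); Taking the union: only the 25.5×22 cube at (-0.5, 13) is present, so the union is just that shape — area = 561.00 mm². So its area = 561.00 mm². Layer 42 is larger (561.00 vs 195.93 mm²).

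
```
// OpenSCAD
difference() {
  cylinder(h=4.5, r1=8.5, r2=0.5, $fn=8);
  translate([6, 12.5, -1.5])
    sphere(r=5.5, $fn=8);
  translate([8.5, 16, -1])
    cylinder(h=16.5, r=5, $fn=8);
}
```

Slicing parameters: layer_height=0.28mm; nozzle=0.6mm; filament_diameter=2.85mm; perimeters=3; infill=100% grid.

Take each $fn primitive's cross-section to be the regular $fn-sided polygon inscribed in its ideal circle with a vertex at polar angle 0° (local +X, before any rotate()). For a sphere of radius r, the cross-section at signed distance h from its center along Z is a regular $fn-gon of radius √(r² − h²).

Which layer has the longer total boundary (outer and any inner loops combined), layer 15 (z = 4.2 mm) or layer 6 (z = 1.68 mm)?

Layer 15 (z = 4.2): the cone: at t=0.933 of its height the radius interpolates to r₁+(r₂−r₁)t = 1.033, giving a regular 8-gon of that circumradius (perimeter = 2·8·1.033·sin(180°/8) = 6.33 mm); the sphere at (6, 12.5) is not intersected at this z (|z−center|=5.700 > r=5.5); the cylinder at (8.5, 16): section is a regular 8-gon, circumradius r=5 (perimeter = 2·8·5.000·sin(180°/8) = 30.61 mm); Taking the first minus the rest: starting from the cone, the r=5 cylinder at (8.5, 16) misses the remaining region (no effect) — boundary = 6.33 mm. So its perimeter = 6.33 mm. Layer 6 (z = 1.68): the cone: at t=0.373 of its height the radius interpolates to r₁+(r₂−r₁)t = 5.513, giving a regular 8-gon of that circumradius (perimeter = 2·8·5.513·sin(180°/8) = 33.76 mm); the sphere at (6, 12.5): section is a regular 8-gon, circumradius = √(r²−h²) = √(5.5²−3.18²) = 4.487 (perimeter = 2·8·4.487·sin(180°/8) = 27.48 mm); the r=5 cylinder at (8.5, 16) gives a regular 8-gon of circumradius 5 (constant along its height) (perimeter = 2·8·5.000·sin(180°/8) = 30.61 mm); After the difference (first − rest): starting from the cone, the r=5.5 sphere at (6, 12.5) misses the remaining region (no effect); the r=5 cylinder at (8.5, 16) misses the remaining region (no effect) — boundary = 33.76 mm. So its perimeter = 33.76 mm. Layer 6 is larger (33.76 vs 6.33 mm).

layer 6 (z = 1.68 mm)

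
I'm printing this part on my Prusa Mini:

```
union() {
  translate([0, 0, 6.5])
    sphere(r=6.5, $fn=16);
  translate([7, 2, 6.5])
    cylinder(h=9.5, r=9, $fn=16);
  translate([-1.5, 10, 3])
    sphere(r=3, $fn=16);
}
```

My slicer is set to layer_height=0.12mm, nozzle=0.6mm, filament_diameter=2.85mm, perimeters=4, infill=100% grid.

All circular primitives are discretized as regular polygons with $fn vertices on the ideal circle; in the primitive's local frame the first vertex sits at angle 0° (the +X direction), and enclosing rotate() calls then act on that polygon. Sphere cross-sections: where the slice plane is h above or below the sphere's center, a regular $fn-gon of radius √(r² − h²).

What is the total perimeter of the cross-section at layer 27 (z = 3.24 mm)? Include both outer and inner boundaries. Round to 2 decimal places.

At z = 3.24 mm: the r=6.5 sphere contributes a regular 16-gon of circumradius √(6.5²−3.26²) = 5.623 (perimeter = 2·16·5.623·sin(180°/16) = 35.11 mm); the cylinder at (7, 2) does not reach this height (z outside [6.5, 16]); the r=3 sphere at (-1.5, 10) slices to a regular 16-gon of circumradius 2.990 (√(r²−h²) with h=0.24 from center) (perimeter = 2·16·2.990·sin(180°/16) = 18.67 mm); Merging all regions: the 2 present regions are separate (no shared area or edge), so areas and boundary lengths simply add and each stays a separate island — boundary = 53.77 mm. Overall, the cross-section has 2 separate islands. Total boundary length (outer) = 53.77 mm.

53.77 mm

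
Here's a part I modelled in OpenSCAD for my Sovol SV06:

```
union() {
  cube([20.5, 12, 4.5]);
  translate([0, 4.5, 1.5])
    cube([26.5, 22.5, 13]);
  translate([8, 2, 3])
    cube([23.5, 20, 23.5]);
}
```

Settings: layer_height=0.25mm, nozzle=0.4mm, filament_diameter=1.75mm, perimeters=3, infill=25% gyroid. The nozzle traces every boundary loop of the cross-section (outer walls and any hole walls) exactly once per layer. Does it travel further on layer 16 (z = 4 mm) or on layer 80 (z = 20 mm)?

layer 16 (z = 4 mm)

Layer 16 (z = 4): the 20.5×12 cube contributes its full rectangle (perimeter 65.00 mm); the cube at (0, 4.5) (footprint 26.5×22.5) is included at this height (perimeter 98.00 mm); the cube at (8, 2) is present — its section is the full 23.5×20 rectangle (perimeter 87.00 mm); Combining (union): the regions partially overlap (shared area 508.75 mm²), so the edge portions inside another operand are dropped and the merged outline is re-measured after clipping — boundary = 117.00 mm. So its perimeter = 117.00 mm. Layer 80 (z = 20): the cube does not reach this height (z outside [0, 4.5]); the cube at (0, 4.5) is absent (z outside [1.5, 14.5]); the cube at (8, 2) (footprint 23.5×20) is included at this height (perimeter 87.00 mm); Taking the union: only the 23.5×20 cube at (8, 2) is present, so the union is just that shape — boundary = 87.00 mm. So its perimeter = 87.00 mm. Layer 16 is larger (117.00 vs 87.00 mm).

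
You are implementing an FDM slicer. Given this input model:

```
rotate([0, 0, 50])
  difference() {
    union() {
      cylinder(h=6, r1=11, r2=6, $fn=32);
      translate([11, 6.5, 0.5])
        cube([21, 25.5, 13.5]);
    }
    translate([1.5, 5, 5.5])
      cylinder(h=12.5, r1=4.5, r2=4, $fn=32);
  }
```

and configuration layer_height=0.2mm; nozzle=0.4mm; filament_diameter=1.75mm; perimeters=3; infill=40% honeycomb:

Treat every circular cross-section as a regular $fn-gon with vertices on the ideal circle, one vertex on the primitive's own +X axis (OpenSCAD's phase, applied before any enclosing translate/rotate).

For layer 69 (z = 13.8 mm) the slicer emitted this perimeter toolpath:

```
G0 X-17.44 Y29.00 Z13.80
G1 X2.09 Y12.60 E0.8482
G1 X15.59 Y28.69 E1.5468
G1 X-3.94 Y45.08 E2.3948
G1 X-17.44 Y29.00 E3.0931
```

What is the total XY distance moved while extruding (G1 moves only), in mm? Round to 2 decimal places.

93.00 mm

Sum the Euclidean lengths of each G1 segment: total = 93.00 mm.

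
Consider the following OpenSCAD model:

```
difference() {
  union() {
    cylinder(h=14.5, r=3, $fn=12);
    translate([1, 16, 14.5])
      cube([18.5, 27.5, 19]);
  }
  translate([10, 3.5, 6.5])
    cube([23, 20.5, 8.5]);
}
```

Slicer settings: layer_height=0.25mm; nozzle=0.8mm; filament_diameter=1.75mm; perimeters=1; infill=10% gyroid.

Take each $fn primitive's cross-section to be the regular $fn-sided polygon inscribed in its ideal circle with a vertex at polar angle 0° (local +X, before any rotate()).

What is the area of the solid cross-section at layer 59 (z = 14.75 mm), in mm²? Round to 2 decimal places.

At z = 14.75 mm: the cylinder is not intersected at this z (z outside [0, 14.5]); the 18.5×27.5 cube at (1, 16) contributes its full rectangle (area 508.75 mm²); Taking the union: only the 18.5×27.5 cube at (1, 16) is present, so the union is just that shape — area = 508.75 mm²; the cube at (10, 3.5) is present — its section is the full 23×20.5 rectangle (area 471.50 mm²); Subtracting the remaining from the first: starting from the result so far (508.75 mm²), the 23×20.5 cube at (10, 3.5) partially overlaps it — only the 76.00 mm² overlap (of its 471.50 mm²) is removed, clipping the outline — area = 432.75 mm². Overall, the cross-section is a single solid region. Net area = 432.75 mm².

432.75 mm²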